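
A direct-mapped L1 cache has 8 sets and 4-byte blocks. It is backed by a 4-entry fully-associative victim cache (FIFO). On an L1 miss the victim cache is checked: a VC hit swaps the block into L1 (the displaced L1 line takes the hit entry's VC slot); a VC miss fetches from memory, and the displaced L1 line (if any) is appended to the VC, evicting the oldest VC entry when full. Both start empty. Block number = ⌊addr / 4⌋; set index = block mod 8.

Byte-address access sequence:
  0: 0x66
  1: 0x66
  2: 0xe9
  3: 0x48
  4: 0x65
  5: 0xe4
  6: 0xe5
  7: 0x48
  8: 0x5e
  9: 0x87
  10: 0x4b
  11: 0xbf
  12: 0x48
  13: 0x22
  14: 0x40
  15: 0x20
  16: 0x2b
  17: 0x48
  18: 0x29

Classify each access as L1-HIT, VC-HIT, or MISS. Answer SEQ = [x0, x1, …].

SEQ = [MISS, L1-HIT, MISS, MISS, L1-HIT, MISS, L1-HIT, L1-HIT, MISS, MISS, L1-HIT, MISS, L1-HIT, MISS, MISS, VC-HIT, MISS, VC-HIT, VC-HIT]

  [0] addr=0x66 blk=25 s=1: MISS | VC []
  [1] addr=0x66 blk=25 s=1: L1-HIT | VC []
  [2] addr=0xe9 blk=58 s=2: MISS | VC []
  [3] addr=0x48 blk=18 s=2: MISS | VC [58]
  [4] addr=0x65 blk=25 s=1: L1-HIT | VC [58]
  [5] addr=0xe4 blk=57 s=1: MISS | VC [58, 25]
  [6] addr=0xe5 blk=57 s=1: L1-HIT | VC [58, 25]
  [7] addr=0x48 blk=18 s=2: L1-HIT | VC [58, 25]
  [8] addr=0x5e blk=23 s=7: MISS | VC [58, 25]
  [9] addr=0x87 blk=33 s=1: MISS | VC [58, 25, 57]
  [10] addr=0x4b blk=18 s=2: L1-HIT | VC [58, 25, 57]
  [11] addr=0xbf blk=47 s=7: MISS | VC [58, 25, 57, 23]
  [12] addr=0x48 blk=18 s=2: L1-HIT | VC [58, 25, 57, 23]
  [13] addr=0x22 blk=8 s=0: MISS | VC [58, 25, 57, 23]
  [14] addr=0x40 blk=16 s=0: MISS | VC [25, 57, 23, 8]
  [15] addr=0x20 blk=8 s=0: VC-HIT | VC [25, 57, 23, 16]
  [16] addr=0x2b blk=10 s=2: MISS | VC [57, 23, 16, 18]
  [17] addr=0x48 blk=18 s=2: VC-HIT | VC [57, 23, 16, 10]
  [18] addr=0x29 blk=10 s=2: VC-HIT | VC [57, 23, 16, 18]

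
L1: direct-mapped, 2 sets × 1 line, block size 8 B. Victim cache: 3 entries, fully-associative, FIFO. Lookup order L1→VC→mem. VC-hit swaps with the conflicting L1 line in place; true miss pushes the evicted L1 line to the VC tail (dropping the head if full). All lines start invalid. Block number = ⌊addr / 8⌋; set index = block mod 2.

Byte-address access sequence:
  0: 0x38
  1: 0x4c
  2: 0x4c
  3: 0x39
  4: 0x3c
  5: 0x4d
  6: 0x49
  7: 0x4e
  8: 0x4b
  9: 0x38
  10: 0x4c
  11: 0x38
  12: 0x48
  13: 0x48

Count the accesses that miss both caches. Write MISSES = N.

  [0] addr=0x38 blk=7 s=1: MISS | VC []
  [1] addr=0x4c blk=9 s=1: MISS | VC [7]
  [2] addr=0x4c blk=9 s=1: L1-HIT | VC [7]
  [3] addr=0x39 blk=7 s=1: VC-HIT | VC [9]
  [4] addr=0x3c blk=7 s=1: L1-HIT | VC [9]
  [5] addr=0x4d blk=9 s=1: VC-HIT | VC [7]
  [6] addr=0x49 blk=9 s=1: L1-HIT | VC [7]
  [7] addr=0x4e blk=9 s=1: L1-HIT | VC [7]
  [8] addr=0x4b blk=9 s=1: L1-HIT | VC [7]
  [9] addr=0x38 blk=7 s=1: VC-HIT | VC [9]
  [10] addr=0x4c blk=9 s=1: VC-HIT | VC [7]
  [11] addr=0x38 blk=7 s=1: VC-HIT | VC [9]
  [12] addr=0x48 blk=9 s=1: VC-HIT | VC [7]
  [13] addr=0x48 blk=9 s=1: L1-HIT | VC [7]

MISSES = 2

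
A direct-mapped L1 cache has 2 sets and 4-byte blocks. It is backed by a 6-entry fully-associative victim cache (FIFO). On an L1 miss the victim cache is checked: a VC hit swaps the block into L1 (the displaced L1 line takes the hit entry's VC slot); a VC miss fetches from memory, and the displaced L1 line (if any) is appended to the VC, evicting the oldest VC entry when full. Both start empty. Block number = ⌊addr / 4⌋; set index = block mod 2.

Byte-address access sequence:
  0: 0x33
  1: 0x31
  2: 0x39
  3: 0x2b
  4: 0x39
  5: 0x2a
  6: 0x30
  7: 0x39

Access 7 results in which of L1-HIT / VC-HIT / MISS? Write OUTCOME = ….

#0 0x33→b12/s0 MISS; vc=[]
#1 0x31→b12/s0 L1-HIT; vc=[]
#2 0x39→b14/s0 MISS; vc=[12]
#3 0x2b→b10/s0 MISS; vc=[12,14]
#4 0x39→b14/s0 VC-HIT; vc=[12,10]
#5 0x2a→b10/s0 VC-HIT; vc=[12,14]
#6 0x30→b12/s0 VC-HIT; vc=[10,14]
#7 0x39→b14/s0 VC-HIT; vc=[10,12]

OUTCOME = VC-HIT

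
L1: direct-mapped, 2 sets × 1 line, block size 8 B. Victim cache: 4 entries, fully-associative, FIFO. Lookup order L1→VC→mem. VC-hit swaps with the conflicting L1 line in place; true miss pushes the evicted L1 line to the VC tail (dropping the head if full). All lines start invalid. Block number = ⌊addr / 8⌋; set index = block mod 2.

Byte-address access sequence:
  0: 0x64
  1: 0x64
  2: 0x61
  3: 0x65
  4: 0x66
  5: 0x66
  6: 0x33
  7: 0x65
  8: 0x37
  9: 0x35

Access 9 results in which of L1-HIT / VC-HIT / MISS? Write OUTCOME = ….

OUTCOME = L1-HIT

  [0] addr=0x64 blk=12 s=0: MISS | VC []
  [1] addr=0x64 blk=12 s=0: L1-HIT | VC []
  [2] addr=0x61 blk=12 s=0: L1-HIT | VC []
  [3] addr=0x65 blk=12 s=0: L1-HIT | VC []
  [4] addr=0x66 blk=12 s=0: L1-HIT | VC []
  [5] addr=0x66 blk=12 s=0: L1-HIT | VC []
  [6] addr=0x33 blk=6 s=0: MISS | VC [12]
  [7] addr=0x65 blk=12 s=0: VC-HIT | VC [6]
  [8] addr=0x37 blk=6 s=0: VC-HIT | VC [12]
  [9] addr=0x35 blk=6 s=0: L1-HIT | VC [12]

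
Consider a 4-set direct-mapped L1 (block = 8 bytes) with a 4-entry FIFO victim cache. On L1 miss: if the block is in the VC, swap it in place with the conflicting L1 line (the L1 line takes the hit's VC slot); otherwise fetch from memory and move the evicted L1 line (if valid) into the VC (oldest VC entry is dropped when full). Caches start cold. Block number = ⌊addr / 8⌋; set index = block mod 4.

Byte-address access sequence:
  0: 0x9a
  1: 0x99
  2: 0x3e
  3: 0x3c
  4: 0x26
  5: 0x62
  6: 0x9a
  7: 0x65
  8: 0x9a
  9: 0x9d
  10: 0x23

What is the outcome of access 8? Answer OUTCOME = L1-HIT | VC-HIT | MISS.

OUTCOME = L1-HIT

#0 0x9a→b19/s3 MISS; vc=[]
#1 0x99→b19/s3 L1-HIT; vc=[]
#2 0x3e→b7/s3 MISS; vc=[19]
#3 0x3c→b7/s3 L1-HIT; vc=[19]
#4 0x26→b4/s0 MISS; vc=[19]
#5 0x62→b12/s0 MISS; vc=[19,4]
#6 0x9a→b19/s3 VC-HIT; vc=[7,4]
#7 0x65→b12/s0 L1-HIT; vc=[7,4]
#8 0x9a→b19/s3 L1-HIT; vc=[7,4]
#9 0x9d→b19/s3 L1-HIT; vc=[7,4]
#10 0x23→b4/s0 VC-HIT; vc=[7,12]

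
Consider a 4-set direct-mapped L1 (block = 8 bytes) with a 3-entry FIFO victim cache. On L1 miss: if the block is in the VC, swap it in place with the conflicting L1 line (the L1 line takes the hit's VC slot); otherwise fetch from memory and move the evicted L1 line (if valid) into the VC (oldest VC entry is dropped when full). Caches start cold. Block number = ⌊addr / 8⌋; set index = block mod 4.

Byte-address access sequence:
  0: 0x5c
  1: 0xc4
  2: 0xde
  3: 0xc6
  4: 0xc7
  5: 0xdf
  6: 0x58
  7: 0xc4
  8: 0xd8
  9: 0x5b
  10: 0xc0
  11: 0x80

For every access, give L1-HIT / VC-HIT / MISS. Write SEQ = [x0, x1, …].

SEQ = [MISS, MISS, MISS, L1-HIT, L1-HIT, L1-HIT, VC-HIT, L1-HIT, VC-HIT, VC-HIT, L1-HIT, MISS]

#0 0x5c→b11/s3 MISS; vc=[]
#1 0xc4→b24/s0 MISS; vc=[]
#2 0xde→b27/s3 MISS; vc=[11]
#3 0xc6→b24/s0 L1-HIT; vc=[11]
#4 0xc7→b24/s0 L1-HIT; vc=[11]
#5 0xdf→b27/s3 L1-HIT; vc=[11]
#6 0x58→b11/s3 VC-HIT; vc=[27]
#7 0xc4→b24/s0 L1-HIT; vc=[27]
#8 0xd8→b27/s3 VC-HIT; vc=[11]
#9 0x5b→b11/s3 VC-HIT; vc=[27]
#10 0xc0→b24/s0 L1-HIT; vc=[27]
#11 0x80→b16/s0 MISS; vc=[27,24]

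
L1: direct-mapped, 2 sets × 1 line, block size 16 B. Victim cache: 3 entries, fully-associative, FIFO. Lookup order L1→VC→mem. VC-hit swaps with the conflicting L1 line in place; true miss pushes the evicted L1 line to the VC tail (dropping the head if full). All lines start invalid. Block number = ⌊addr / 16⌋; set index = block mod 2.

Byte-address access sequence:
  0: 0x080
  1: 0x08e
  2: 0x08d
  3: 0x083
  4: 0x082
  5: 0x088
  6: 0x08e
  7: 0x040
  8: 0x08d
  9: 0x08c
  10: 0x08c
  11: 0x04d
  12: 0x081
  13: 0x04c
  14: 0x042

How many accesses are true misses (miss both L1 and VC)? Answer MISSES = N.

#0 0x80→b8/s0 MISS; vc=[]
#1 0x8e→b8/s0 L1-HIT; vc=[]
#2 0x8d→b8/s0 L1-HIT; vc=[]
#3 0x83→b8/s0 L1-HIT; vc=[]
#4 0x82→b8/s0 L1-HIT; vc=[]
#5 0x88→b8/s0 L1-HIT; vc=[]
#6 0x8e→b8/s0 L1-HIT; vc=[]
#7 0x40→b4/s0 MISS; vc=[8]
#8 0x8d→b8/s0 VC-HIT; vc=[4]
#9 0x8c→b8/s0 L1-HIT; vc=[4]
#10 0x8c→b8/s0 L1-HIT; vc=[4]
#11 0x4d→b4/s0 VC-HIT; vc=[8]
#12 0x81→b8/s0 VC-HIT; vc=[4]
#13 0x4c→b4/s0 VC-HIT; vc=[8]
#14 0x42→b4/s0 L1-HIT; vc=[8]

MISSES = 2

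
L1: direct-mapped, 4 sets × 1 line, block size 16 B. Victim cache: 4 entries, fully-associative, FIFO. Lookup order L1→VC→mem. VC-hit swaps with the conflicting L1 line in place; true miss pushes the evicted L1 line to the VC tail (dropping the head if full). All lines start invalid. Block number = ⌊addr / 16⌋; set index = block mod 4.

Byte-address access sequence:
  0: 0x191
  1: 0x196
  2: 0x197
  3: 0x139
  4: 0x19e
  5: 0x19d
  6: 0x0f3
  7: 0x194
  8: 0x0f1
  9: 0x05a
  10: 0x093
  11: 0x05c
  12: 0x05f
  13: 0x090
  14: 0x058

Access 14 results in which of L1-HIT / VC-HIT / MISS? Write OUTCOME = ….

OUTCOME = VC-HIT

  [0] addr=0x191 blk=25 s=1: MISS | VC []
  [1] addr=0x196 blk=25 s=1: L1-HIT | VC []
  [2] addr=0x197 blk=25 s=1: L1-HIT | VC []
  [3] addr=0x139 blk=19 s=3: MISS | VC []
  [4] addr=0x19e blk=25 s=1: L1-HIT | VC []
  [5] addr=0x19d blk=25 s=1: L1-HIT | VC []
  [6] addr=0xf3 blk=15 s=3: MISS | VC [19]
  [7] addr=0x194 blk=25 s=1: L1-HIT | VC [19]
  [8] addr=0xf1 blk=15 s=3: L1-HIT | VC [19]
  [9] addr=0x5a blk=5 s=1: MISS | VC [19, 25]
  [10] addr=0x93 blk=9 s=1: MISS | VC [19, 25, 5]
  [11] addr=0x5c blk=5 s=1: VC-HIT | VC [19, 25, 9]
  [12] addr=0x5f blk=5 s=1: L1-HIT | VC [19, 25, 9]
  [13] addr=0x90 blk=9 s=1: VC-HIT | VC [19, 25, 5]
  [14] addr=0x58 blk=5 s=1: VC-HIT | VC [19, 25, 9]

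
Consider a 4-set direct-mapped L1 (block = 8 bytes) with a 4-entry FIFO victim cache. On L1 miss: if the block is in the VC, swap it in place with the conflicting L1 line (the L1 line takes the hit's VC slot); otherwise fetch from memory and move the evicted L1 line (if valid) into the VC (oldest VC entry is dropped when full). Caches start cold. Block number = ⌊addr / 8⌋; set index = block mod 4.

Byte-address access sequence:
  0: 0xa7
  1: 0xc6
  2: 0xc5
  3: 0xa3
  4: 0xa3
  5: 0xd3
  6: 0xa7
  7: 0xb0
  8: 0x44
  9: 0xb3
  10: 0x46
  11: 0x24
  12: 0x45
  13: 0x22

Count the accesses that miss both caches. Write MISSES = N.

  [0] addr=0xa7 blk=20 s=0: MISS | VC []
  [1] addr=0xc6 blk=24 s=0: MISS | VC [20]
  [2] addr=0xc5 blk=24 s=0: L1-HIT | VC [20]
  [3] addr=0xa3 blk=20 s=0: VC-HIT | VC [24]
  [4] addr=0xa3 blk=20 s=0: L1-HIT | VC [24]
  [5] addr=0xd3 blk=26 s=2: MISS | VC [24]
  [6] addr=0xa7 blk=20 s=0: L1-HIT | VC [24]
  [7] addr=0xb0 blk=22 s=2: MISS | VC [24, 26]
  [8] addr=0x44 blk=8 s=0: MISS | VC [24, 26, 20]
  [9] addr=0xb3 blk=22 s=2: L1-HIT | VC [24, 26, 20]
  [10] addr=0x46 blk=8 s=0: L1-HIT | VC [24, 26, 20]
  [11] addr=0x24 blk=4 s=0: MISS | VC [24, 26, 20, 8]
  [12] addr=0x45 blk=8 s=0: VC-HIT | VC [24, 26, 20, 4]
  [13] addr=0x22 blk=4 s=0: VC-HIT | VC [24, 26, 20, 8]

MISSES = 6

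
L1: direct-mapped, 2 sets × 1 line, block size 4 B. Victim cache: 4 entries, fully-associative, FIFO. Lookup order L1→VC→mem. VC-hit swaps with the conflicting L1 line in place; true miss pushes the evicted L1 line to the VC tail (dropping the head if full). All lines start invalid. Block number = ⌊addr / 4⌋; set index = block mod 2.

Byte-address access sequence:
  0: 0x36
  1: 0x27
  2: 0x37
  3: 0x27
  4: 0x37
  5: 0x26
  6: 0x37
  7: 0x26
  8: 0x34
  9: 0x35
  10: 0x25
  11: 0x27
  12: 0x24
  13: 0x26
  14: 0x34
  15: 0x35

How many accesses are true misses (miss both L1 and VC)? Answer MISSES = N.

MISSES = 2

0: 0x36 (blk 13, set 1) → MISS  vc=[]
1: 0x27 (blk 9, set 1) → MISS  vc=[13]
2: 0x37 (blk 13, set 1) → VC-HIT  vc=[9]
3: 0x27 (blk 9, set 1) → VC-HIT  vc=[13]
4: 0x37 (blk 13, set 1) → VC-HIT  vc=[9]
5: 0x26 (blk 9, set 1) → VC-HIT  vc=[13]
6: 0x37 (blk 13, set 1) → VC-HIT  vc=[9]
7: 0x26 (blk 9, set 1) → VC-HIT  vc=[13]
8: 0x34 (blk 13, set 1) → VC-HIT  vc=[9]
9: 0x35 (blk 13, set 1) → L1-HIT  vc=[9]
10: 0x25 (blk 9, set 1) → VC-HIT  vc=[13]
11: 0x27 (blk 9, set 1) → L1-HIT  vc=[13]
12: 0x24 (blk 9, set 1) → L1-HIT  vc=[13]
13: 0x26 (blk 9, set 1) → L1-HIT  vc=[13]
14: 0x34 (blk 13, set 1) → VC-HIT  vc=[9]
15: 0x35 (blk 13, set 1) → L1-HIT  vc=[9]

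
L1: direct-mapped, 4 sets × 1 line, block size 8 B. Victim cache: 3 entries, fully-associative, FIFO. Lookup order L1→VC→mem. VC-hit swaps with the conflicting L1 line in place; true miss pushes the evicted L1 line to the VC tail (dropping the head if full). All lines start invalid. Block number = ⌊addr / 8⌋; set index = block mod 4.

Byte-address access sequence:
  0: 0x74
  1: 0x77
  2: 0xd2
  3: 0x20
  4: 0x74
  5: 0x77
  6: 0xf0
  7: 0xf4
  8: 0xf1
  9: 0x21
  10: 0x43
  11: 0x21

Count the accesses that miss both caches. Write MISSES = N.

MISSES = 5

  [0] addr=0x74 blk=14 s=2: MISS | VC []
  [1] addr=0x77 blk=14 s=2: L1-HIT | VC []
  [2] addr=0xd2 blk=26 s=2: MISS | VC [14]
  [3] addr=0x20 blk=4 s=0: MISS | VC [14]
  [4] addr=0x74 blk=14 s=2: VC-HIT | VC [26]
  [5] addr=0x77 blk=14 s=2: L1-HIT | VC [26]
  [6] addr=0xf0 blk=30 s=2: MISS | VC [26, 14]
  [7] addr=0xf4 blk=30 s=2: L1-HIT | VC [26, 14]
  [8] addr=0xf1 blk=30 s=2: L1-HIT | VC [26, 14]
  [9] addr=0x21 blk=4 s=0: L1-HIT | VC [26, 14]
  [10] addr=0x43 blk=8 s=0: MISS | VC [26, 14, 4]
  [11] addr=0x21 blk=4 s=0: VC-HIT | VC [26, 14, 8]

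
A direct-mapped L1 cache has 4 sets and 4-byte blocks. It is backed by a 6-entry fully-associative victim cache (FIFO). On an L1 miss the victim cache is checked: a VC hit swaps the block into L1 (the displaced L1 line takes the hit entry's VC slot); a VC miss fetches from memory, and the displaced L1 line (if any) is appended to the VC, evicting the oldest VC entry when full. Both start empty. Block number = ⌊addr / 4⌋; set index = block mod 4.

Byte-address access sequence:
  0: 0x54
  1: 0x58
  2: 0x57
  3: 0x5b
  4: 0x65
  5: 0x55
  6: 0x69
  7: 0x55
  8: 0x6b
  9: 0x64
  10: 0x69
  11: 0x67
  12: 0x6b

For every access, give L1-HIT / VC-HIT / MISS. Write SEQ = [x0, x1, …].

SEQ = [MISS, MISS, L1-HIT, L1-HIT, MISS, VC-HIT, MISS, L1-HIT, L1-HIT, VC-HIT, L1-HIT, L1-HIT, L1-HIT]

  [0] addr=0x54 blk=21 s=1: MISS | VC []
  [1] addr=0x58 blk=22 s=2: MISS | VC []
  [2] addr=0x57 blk=21 s=1: L1-HIT | VC []
  [3] addr=0x5b blk=22 s=2: L1-HIT | VC []
  [4] addr=0x65 blk=25 s=1: MISS | VC [21]
  [5] addr=0x55 blk=21 s=1: VC-HIT | VC [25]
  [6] addr=0x69 blk=26 s=2: MISS | VC [25, 22]
  [7] addr=0x55 blk=21 s=1: L1-HIT | VC [25, 22]
  [8] addr=0x6b blk=26 s=2: L1-HIT | VC [25, 22]
  [9] addr=0x64 blk=25 s=1: VC-HIT | VC [21, 22]
  [10] addr=0x69 blk=26 s=2: L1-HIT | VC [21, 22]
  [11] addr=0x67 blk=25 s=1: L1-HIT | VC [21, 22]
  [12] addr=0x6b blk=26 s=2: L1-HIT | VC [21, 22]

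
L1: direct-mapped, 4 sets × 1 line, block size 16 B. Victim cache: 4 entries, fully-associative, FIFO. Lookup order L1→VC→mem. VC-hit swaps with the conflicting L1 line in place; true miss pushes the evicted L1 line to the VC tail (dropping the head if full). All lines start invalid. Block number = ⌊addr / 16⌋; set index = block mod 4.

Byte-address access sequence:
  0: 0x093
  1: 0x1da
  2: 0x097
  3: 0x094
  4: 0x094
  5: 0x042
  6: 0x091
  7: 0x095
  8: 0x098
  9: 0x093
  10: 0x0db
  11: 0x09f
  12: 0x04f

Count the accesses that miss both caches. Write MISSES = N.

  [0] addr=0x93 blk=9 s=1: MISS | VC []
  [1] addr=0x1da blk=29 s=1: MISS | VC [9]
  [2] addr=0x97 blk=9 s=1: VC-HIT | VC [29]
  [3] addr=0x94 blk=9 s=1: L1-HIT | VC [29]
  [4] addr=0x94 blk=9 s=1: L1-HIT | VC [29]
  [5] addr=0x42 blk=4 s=0: MISS | VC [29]
  [6] addr=0x91 blk=9 s=1: L1-HIT | VC [29]
  [7] addr=0x95 blk=9 s=1: L1-HIT | VC [29]
  [8] addr=0x98 blk=9 s=1: L1-HIT | VC [29]
  [9] addr=0x93 blk=9 s=1: L1-HIT | VC [29]
  [10] addr=0xdb blk=13 s=1: MISS | VC [29, 9]
  [11] addr=0x9f blk=9 s=1: VC-HIT | VC [29, 13]
  [12] addr=0x4f blk=4 s=0: L1-HIT | VC [29, 13]

MISSES = 4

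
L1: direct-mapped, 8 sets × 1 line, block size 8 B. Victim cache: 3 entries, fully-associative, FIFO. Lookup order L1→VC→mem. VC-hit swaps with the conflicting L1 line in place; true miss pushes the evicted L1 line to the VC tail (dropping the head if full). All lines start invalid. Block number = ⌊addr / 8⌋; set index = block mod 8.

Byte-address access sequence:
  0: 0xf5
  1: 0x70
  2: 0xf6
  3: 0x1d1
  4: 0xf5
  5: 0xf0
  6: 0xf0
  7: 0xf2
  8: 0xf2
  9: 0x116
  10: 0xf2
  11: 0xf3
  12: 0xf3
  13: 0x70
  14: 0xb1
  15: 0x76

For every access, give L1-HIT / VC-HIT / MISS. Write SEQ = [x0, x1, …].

SEQ = [MISS, MISS, VC-HIT, MISS, L1-HIT, L1-HIT, L1-HIT, L1-HIT, L1-HIT, MISS, L1-HIT, L1-HIT, L1-HIT, VC-HIT, MISS, VC-HIT]

0: 0xf5 (blk 30, set 6) → MISS  vc=[]
1: 0x70 (blk 14, set 6) → MISS  vc=[30]
2: 0xf6 (blk 30, set 6) → VC-HIT  vc=[14]
3: 0x1d1 (blk 58, set 2) → MISS  vc=[14]
4: 0xf5 (blk 30, set 6) → L1-HIT  vc=[14]
5: 0xf0 (blk 30, set 6) → L1-HIT  vc=[14]
6: 0xf0 (blk 30, set 6) → L1-HIT  vc=[14]
7: 0xf2 (blk 30, set 6) → L1-HIT  vc=[14]
8: 0xf2 (blk 30, set 6) → L1-HIT  vc=[14]
9: 0x116 (blk 34, set 2) → MISS  vc=[14, 58]
10: 0xf2 (blk 30, set 6) → L1-HIT  vc=[14, 58]
11: 0xf3 (blk 30, set 6) → L1-HIT  vc=[14, 58]
12: 0xf3 (blk 30, set 6) → L1-HIT  vc=[14, 58]
13: 0x70 (blk 14, set 6) → VC-HIT  vc=[30, 58]
14: 0xb1 (blk 22, set 6) → MISS  vc=[30, 58, 14]
15: 0x76 (blk 14, set 6) → VC-HIT  vc=[30, 58, 22]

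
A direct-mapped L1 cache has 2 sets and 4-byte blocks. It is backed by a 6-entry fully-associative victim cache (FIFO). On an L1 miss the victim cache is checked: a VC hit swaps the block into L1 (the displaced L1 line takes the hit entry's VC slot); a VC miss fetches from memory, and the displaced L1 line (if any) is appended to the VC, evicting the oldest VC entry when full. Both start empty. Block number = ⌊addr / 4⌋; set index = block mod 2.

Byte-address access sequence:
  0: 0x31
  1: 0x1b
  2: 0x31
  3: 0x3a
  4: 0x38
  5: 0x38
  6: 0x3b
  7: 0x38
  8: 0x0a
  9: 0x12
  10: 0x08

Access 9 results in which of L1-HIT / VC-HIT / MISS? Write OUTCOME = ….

OUTCOME = MISS

  [0] addr=0x31 blk=12 s=0: MISS | VC []
  [1] addr=0x1b blk=6 s=0: MISS | VC [12]
  [2] addr=0x31 blk=12 s=0: VC-HIT | VC [6]
  [3] addr=0x3a blk=14 s=0: MISS | VC [6, 12]
  [4] addr=0x38 blk=14 s=0: L1-HIT | VC [6, 12]
  [5] addr=0x38 blk=14 s=0: L1-HIT | VC [6, 12]
  [6] addr=0x3b blk=14 s=0: L1-HIT | VC [6, 12]
  [7] addr=0x38 blk=14 s=0: L1-HIT | VC [6, 12]
  [8] addr=0xa blk=2 s=0: MISS | VC [6, 12, 14]
  [9] addr=0x12 blk=4 s=0: MISS | VC [6, 12, 14, 2]
  [10] addr=0x8 blk=2 s=0: VC-HIT | VC [6, 12, 14, 4]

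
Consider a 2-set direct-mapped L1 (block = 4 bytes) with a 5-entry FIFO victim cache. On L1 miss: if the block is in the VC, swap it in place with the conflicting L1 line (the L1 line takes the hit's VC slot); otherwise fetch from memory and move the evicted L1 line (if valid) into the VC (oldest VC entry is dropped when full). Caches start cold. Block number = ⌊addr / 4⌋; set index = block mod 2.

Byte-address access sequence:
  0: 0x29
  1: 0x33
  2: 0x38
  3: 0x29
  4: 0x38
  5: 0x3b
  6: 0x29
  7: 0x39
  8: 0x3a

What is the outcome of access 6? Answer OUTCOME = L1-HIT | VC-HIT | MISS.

OUTCOME = VC-HIT

#0 0x29→b10/s0 MISS; vc=[]
#1 0x33→b12/s0 MISS; vc=[10]
#2 0x38→b14/s0 MISS; vc=[10,12]
#3 0x29→b10/s0 VC-HIT; vc=[14,12]
#4 0x38→b14/s0 VC-HIT; vc=[10,12]
#5 0x3b→b14/s0 L1-HIT; vc=[10,12]
#6 0x29→b10/s0 VC-HIT; vc=[14,12]
#7 0x39→b14/s0 VC-HIT; vc=[10,12]
#8 0x3a→b14/s0 L1-HIT; vc=[10,12]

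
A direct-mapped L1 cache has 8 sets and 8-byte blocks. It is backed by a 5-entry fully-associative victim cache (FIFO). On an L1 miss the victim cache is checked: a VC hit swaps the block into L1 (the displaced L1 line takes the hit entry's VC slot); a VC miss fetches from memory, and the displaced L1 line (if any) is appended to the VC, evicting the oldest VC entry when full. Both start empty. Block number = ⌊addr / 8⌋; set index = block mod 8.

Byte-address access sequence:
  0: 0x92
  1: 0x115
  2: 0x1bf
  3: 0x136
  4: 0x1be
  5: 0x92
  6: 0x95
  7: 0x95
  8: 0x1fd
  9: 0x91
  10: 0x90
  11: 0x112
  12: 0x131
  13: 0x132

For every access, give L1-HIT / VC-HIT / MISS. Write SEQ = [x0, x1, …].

0: 0x92 (blk 18, set 2) → MISS  vc=[]
1: 0x115 (blk 34, set 2) → MISS  vc=[18]
2: 0x1bf (blk 55, set 7) → MISS  vc=[18]
3: 0x136 (blk 38, set 6) → MISS  vc=[18]
4: 0x1be (blk 55, set 7) → L1-HIT  vc=[18]
5: 0x92 (blk 18, set 2) → VC-HIT  vc=[34]
6: 0x95 (blk 18, set 2) → L1-HIT  vc=[34]
7: 0x95 (blk 18, set 2) → L1-HIT  vc=[34]
8: 0x1fd (blk 63, set 7) → MISS  vc=[34, 55]
9: 0x91 (blk 18, set 2) → L1-HIT  vc=[34, 55]
10: 0x90 (blk 18, set 2) → L1-HIT  vc=[34, 55]
11: 0x112 (blk 34, set 2) → VC-HIT  vc=[18, 55]
12: 0x131 (blk 38, set 6) → L1-HIT  vc=[18, 55]
13: 0x132 (blk 38, set 6) → L1-HIT  vc=[18, 55]

SEQ = [MISS, MISS, MISS, MISS, L1-HIT, VC-HIT, L1-HIT, L1-HIT, MISS, L1-HIT, L1-HIT, VC-HIT, L1-HIT, L1-HIT]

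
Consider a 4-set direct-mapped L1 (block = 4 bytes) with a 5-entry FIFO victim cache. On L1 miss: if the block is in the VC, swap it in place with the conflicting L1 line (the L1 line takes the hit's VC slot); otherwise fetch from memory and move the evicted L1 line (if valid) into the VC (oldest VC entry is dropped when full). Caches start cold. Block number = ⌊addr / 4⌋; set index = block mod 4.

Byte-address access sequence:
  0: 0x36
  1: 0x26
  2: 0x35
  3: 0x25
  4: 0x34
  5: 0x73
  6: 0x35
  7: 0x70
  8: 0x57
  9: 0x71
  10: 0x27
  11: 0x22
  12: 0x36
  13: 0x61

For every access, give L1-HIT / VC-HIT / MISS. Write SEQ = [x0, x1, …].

0: 0x36 (blk 13, set 1) → MISS  vc=[]
1: 0x26 (blk 9, set 1) → MISS  vc=[13]
2: 0x35 (blk 13, set 1) → VC-HIT  vc=[9]
3: 0x25 (blk 9, set 1) → VC-HIT  vc=[13]
4: 0x34 (blk 13, set 1) → VC-HIT  vc=[9]
5: 0x73 (blk 28, set 0) → MISS  vc=[9]
6: 0x35 (blk 13, set 1) → L1-HIT  vc=[9]
7: 0x70 (blk 28, set 0) → L1-HIT  vc=[9]
8: 0x57 (blk 21, set 1) → MISS  vc=[9, 13]
9: 0x71 (blk 28, set 0) → L1-HIT  vc=[9, 13]
10: 0x27 (blk 9, set 1) → VC-HIT  vc=[21, 13]
11: 0x22 (blk 8, set 0) → MISS  vc=[21, 13, 28]
12: 0x36 (blk 13, set 1) → VC-HIT  vc=[21, 9, 28]
13: 0x61 (blk 24, set 0) → MISS  vc=[21, 9, 28, 8]

SEQ = [MISS, MISS, VC-HIT, VC-HIT, VC-HIT, MISS, L1-HIT, L1-HIT, MISS, L1-HIT, VC-HIT, MISS, VC-HIT, MISS]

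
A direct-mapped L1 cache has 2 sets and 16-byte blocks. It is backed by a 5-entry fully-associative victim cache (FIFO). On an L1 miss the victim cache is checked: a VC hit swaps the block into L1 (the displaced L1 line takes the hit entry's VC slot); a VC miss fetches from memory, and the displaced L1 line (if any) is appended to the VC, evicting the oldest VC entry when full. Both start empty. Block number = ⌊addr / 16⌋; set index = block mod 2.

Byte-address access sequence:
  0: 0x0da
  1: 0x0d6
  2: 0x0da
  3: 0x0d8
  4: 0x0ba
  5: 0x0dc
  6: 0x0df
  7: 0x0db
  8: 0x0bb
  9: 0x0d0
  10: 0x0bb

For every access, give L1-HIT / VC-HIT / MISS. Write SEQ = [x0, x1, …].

SEQ = [MISS, L1-HIT, L1-HIT, L1-HIT, MISS, VC-HIT, L1-HIT, L1-HIT, VC-HIT, VC-HIT, VC-HIT]

0: 0xda (blk 13, set 1) → MISS  vc=[]
1: 0xd6 (blk 13, set 1) → L1-HIT  vc=[]
2: 0xda (blk 13, set 1) → L1-HIT  vc=[]
3: 0xd8 (blk 13, set 1) → L1-HIT  vc=[]
4: 0xba (blk 11, set 1) → MISS  vc=[13]
5: 0xdc (blk 13, set 1) → VC-HIT  vc=[11]
6: 0xdf (blk 13, set 1) → L1-HIT  vc=[11]
7: 0xdb (blk 13, set 1) → L1-HIT  vc=[11]
8: 0xbb (blk 11, set 1) → VC-HIT  vc=[13]
9: 0xd0 (blk 13, set 1) → VC-HIT  vc=[11]
10: 0xbb (blk 11, set 1) → VC-HIT  vc=[13]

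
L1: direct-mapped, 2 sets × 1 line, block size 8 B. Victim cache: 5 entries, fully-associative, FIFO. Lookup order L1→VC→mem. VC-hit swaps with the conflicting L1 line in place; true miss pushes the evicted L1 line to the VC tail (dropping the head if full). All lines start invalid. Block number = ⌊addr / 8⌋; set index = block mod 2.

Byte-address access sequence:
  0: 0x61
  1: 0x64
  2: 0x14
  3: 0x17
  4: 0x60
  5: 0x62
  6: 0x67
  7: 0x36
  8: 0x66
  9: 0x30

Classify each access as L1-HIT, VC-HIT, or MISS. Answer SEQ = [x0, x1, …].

SEQ = [MISS, L1-HIT, MISS, L1-HIT, VC-HIT, L1-HIT, L1-HIT, MISS, VC-HIT, VC-HIT]

  [0] addr=0x61 blk=12 s=0: MISS | VC []
  [1] addr=0x64 blk=12 s=0: L1-HIT | VC []
  [2] addr=0x14 blk=2 s=0: MISS | VC [12]
  [3] addr=0x17 blk=2 s=0: L1-HIT | VC [12]
  [4] addr=0x60 blk=12 s=0: VC-HIT | VC [2]
  [5] addr=0x62 blk=12 s=0: L1-HIT | VC [2]
  [6] addr=0x67 blk=12 s=0: L1-HIT | VC [2]
  [7] addr=0x36 blk=6 s=0: MISS | VC [2, 12]
  [8] addr=0x66 blk=12 s=0: VC-HIT | VC [2, 6]
  [9] addr=0x30 blk=6 s=0: VC-HIT | VC [2, 12]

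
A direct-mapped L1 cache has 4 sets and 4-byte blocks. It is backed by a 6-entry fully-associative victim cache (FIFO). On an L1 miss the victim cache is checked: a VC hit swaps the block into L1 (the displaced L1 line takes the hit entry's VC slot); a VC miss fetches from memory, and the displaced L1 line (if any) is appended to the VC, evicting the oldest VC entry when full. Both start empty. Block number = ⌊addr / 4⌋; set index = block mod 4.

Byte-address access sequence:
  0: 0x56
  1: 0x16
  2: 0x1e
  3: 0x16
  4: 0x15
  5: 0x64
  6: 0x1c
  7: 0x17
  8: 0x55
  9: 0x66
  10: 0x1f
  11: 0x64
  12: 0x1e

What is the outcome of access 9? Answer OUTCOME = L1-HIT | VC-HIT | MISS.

OUTCOME = VC-HIT

  [0] addr=0x56 blk=21 s=1: MISS | VC []
  [1] addr=0x16 blk=5 s=1: MISS | VC [21]
  [2] addr=0x1e blk=7 s=3: MISS | VC [21]
  [3] addr=0x16 blk=5 s=1: L1-HIT | VC [21]
  [4] addr=0x15 blk=5 s=1: L1-HIT | VC [21]
  [5] addr=0x64 blk=25 s=1: MISS | VC [21, 5]
  [6] addr=0x1c blk=7 s=3: L1-HIT | VC [21, 5]
  [7] addr=0x17 blk=5 s=1: VC-HIT | VC [21, 25]
  [8] addr=0x55 blk=21 s=1: VC-HIT | VC [5, 25]
  [9] addr=0x66 blk=25 s=1: VC-HIT | VC [5, 21]
  [10] addr=0x1f blk=7 s=3: L1-HIT | VC [5, 21]
  [11] addr=0x64 blk=25 s=1: L1-HIT | VC [5, 21]
  [12] addr=0x1e blk=7 s=3: L1-HIT | VC [5, 21]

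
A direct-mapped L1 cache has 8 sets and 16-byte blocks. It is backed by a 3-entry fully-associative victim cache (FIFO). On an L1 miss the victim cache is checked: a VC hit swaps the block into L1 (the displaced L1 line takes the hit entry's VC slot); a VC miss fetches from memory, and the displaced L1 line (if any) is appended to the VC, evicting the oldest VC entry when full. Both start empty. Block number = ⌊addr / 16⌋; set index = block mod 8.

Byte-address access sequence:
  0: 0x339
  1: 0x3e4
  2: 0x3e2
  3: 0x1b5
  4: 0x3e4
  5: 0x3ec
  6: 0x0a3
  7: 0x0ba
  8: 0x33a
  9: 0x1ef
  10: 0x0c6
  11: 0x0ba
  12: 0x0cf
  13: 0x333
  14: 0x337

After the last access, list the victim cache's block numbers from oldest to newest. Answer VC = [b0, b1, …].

VC = [11, 27, 62]

0: 0x339 (blk 51, set 3) → MISS  vc=[]
1: 0x3e4 (blk 62, set 6) → MISS  vc=[]
2: 0x3e2 (blk 62, set 6) → L1-HIT  vc=[]
3: 0x1b5 (blk 27, set 3) → MISS  vc=[51]
4: 0x3e4 (blk 62, set 6) → L1-HIT  vc=[51]
5: 0x3ec (blk 62, set 6) → L1-HIT  vc=[51]
6: 0xa3 (blk 10, set 2) → MISS  vc=[51]
7: 0xba (blk 11, set 3) → MISS  vc=[51, 27]
8: 0x33a (blk 51, set 3) → VC-HIT  vc=[11, 27]
9: 0x1ef (blk 30, set 6) → MISS  vc=[11, 27, 62]
10: 0xc6 (blk 12, set 4) → MISS  vc=[11, 27, 62]
11: 0xba (blk 11, set 3) → VC-HIT  vc=[51, 27, 62]
12: 0xcf (blk 12, set 4) → L1-HIT  vc=[51, 27, 62]
13: 0x333 (blk 51, set 3) → VC-HIT  vc=[11, 27, 62]
14: 0x337 (blk 51, set 3) → L1-HIT  vc=[11, 27, 62]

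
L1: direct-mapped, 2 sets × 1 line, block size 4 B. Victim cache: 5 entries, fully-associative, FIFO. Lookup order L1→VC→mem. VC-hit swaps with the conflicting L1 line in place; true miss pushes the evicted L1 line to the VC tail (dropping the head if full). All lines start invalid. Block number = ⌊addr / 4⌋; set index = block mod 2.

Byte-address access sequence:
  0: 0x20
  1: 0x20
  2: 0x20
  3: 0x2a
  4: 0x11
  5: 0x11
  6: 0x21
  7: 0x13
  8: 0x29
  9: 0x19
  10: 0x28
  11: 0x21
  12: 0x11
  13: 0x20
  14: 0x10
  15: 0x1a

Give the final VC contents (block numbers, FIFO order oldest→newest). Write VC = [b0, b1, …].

VC = [10, 8, 4]

0: 0x20 (blk 8, set 0) → MISS  vc=[]
1: 0x20 (blk 8, set 0) → L1-HIT  vc=[]
2: 0x20 (blk 8, set 0) → L1-HIT  vc=[]
3: 0x2a (blk 10, set 0) → MISS  vc=[8]
4: 0x11 (blk 4, set 0) → MISS  vc=[8, 10]
5: 0x11 (blk 4, set 0) → L1-HIT  vc=[8, 10]
6: 0x21 (blk 8, set 0) → VC-HIT  vc=[4, 10]
7: 0x13 (blk 4, set 0) → VC-HIT  vc=[8, 10]
8: 0x29 (blk 10, set 0) → VC-HIT  vc=[8, 4]
9: 0x19 (blk 6, set 0) → MISS  vc=[8, 4, 10]
10: 0x28 (blk 10, set 0) → VC-HIT  vc=[8, 4, 6]
11: 0x21 (blk 8, set 0) → VC-HIT  vc=[10, 4, 6]
12: 0x11 (blk 4, set 0) → VC-HIT  vc=[10, 8, 6]
13: 0x20 (blk 8, set 0) → VC-HIT  vc=[10, 4, 6]
14: 0x10 (blk 4, set 0) → VC-HIT  vc=[10, 8, 6]
15: 0x1a (blk 6, set 0) → VC-HIT  vc=[10, 8, 4]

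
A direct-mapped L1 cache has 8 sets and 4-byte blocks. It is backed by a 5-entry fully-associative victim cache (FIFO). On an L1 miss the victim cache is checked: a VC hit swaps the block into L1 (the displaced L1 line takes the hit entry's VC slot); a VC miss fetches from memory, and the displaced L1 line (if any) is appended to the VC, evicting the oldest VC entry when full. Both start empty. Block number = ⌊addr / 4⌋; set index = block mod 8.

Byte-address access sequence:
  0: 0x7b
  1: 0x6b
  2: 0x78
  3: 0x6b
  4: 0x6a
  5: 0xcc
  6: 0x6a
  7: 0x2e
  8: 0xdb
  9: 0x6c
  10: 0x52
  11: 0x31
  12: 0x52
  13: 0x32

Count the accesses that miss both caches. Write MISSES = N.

MISSES = 8

0: 0x7b (blk 30, set 6) → MISS  vc=[]
1: 0x6b (blk 26, set 2) → MISS  vc=[]
2: 0x78 (blk 30, set 6) → L1-HIT  vc=[]
3: 0x6b (blk 26, set 2) → L1-HIT  vc=[]
4: 0x6a (blk 26, set 2) → L1-HIT  vc=[]
5: 0xcc (blk 51, set 3) → MISS  vc=[]
6: 0x6a (blk 26, set 2) → L1-HIT  vc=[]
7: 0x2e (blk 11, set 3) → MISS  vc=[51]
8: 0xdb (blk 54, set 6) → MISS  vc=[51, 30]
9: 0x6c (blk 27, set 3) → MISS  vc=[51, 30, 11]
10: 0x52 (blk 20, set 4) → MISS  vc=[51, 30, 11]
11: 0x31 (blk 12, set 4) → MISS  vc=[51, 30, 11, 20]
12: 0x52 (blk 20, set 4) → VC-HIT  vc=[51, 30, 11, 12]
13: 0x32 (blk 12, set 4) → VC-HIT  vc=[51, 30, 11, 20]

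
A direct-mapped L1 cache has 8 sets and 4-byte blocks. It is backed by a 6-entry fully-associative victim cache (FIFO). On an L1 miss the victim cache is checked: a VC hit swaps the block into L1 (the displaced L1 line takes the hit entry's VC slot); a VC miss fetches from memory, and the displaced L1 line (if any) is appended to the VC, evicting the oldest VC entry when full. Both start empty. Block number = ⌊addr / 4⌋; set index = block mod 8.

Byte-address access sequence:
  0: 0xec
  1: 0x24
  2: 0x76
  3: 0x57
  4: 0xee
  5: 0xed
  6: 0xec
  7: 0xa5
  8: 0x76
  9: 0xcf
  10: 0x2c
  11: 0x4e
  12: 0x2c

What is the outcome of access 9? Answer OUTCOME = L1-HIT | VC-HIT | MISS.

  [0] addr=0xec blk=59 s=3: MISS | VC []
  [1] addr=0x24 blk=9 s=1: MISS | VC []
  [2] addr=0x76 blk=29 s=5: MISS | VC []
  [3] addr=0x57 blk=21 s=5: MISS | VC [29]
  [4] addr=0xee blk=59 s=3: L1-HIT | VC [29]
  [5] addr=0xed blk=59 s=3: L1-HIT | VC [29]
  [6] addr=0xec blk=59 s=3: L1-HIT | VC [29]
  [7] addr=0xa5 blk=41 s=1: MISS | VC [29, 9]
  [8] addr=0x76 blk=29 s=5: VC-HIT | VC [21, 9]
  [9] addr=0xcf blk=51 s=3: MISS | VC [21, 9, 59]
  [10] addr=0x2c blk=11 s=3: MISS | VC [21, 9, 59, 51]
  [11] addr=0x4e blk=19 s=3: MISS | VC [21, 9, 59, 51, 11]
  [12] addr=0x2c blk=11 s=3: VC-HIT | VC [21, 9, 59, 51, 19]

OUTCOME = MISS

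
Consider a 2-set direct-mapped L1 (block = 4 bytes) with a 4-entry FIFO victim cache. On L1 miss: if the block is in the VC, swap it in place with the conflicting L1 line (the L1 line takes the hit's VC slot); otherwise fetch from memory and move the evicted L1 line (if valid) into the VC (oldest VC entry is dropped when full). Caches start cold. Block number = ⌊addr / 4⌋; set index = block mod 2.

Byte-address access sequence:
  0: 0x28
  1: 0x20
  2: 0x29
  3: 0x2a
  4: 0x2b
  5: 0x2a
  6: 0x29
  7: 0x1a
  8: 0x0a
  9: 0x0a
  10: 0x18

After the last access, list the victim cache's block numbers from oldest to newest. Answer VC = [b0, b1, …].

VC = [8, 10, 2]

  [0] addr=0x28 blk=10 s=0: MISS | VC []
  [1] addr=0x20 blk=8 s=0: MISS | VC [10]
  [2] addr=0x29 blk=10 s=0: VC-HIT | VC [8]
  [3] addr=0x2a blk=10 s=0: L1-HIT | VC [8]
  [4] addr=0x2b blk=10 s=0: L1-HIT | VC [8]
  [5] addr=0x2a blk=10 s=0: L1-HIT | VC [8]
  [6] addr=0x29 blk=10 s=0: L1-HIT | VC [8]
  [7] addr=0x1a blk=6 s=0: MISS | VC [8, 10]
  [8] addr=0xa blk=2 s=0: MISS | VC [8, 10, 6]
  [9] addr=0xa blk=2 s=0: L1-HIT | VC [8, 10, 6]
  [10] addr=0x18 blk=6 s=0: VC-HIT | VC [8, 10, 2]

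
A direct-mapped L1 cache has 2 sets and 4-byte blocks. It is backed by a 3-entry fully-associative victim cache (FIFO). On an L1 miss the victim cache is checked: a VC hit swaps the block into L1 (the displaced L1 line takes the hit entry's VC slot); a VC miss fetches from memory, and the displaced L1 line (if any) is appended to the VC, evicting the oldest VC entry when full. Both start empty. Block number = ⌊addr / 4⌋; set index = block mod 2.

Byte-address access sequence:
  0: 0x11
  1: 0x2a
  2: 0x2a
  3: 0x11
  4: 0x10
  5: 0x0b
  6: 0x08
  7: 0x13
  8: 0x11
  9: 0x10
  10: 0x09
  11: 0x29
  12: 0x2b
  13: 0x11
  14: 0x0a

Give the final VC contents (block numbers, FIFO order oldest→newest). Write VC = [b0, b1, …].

VC = [4, 10]

0: 0x11 (blk 4, set 0) → MISS  vc=[]
1: 0x2a (blk 10, set 0) → MISS  vc=[4]
2: 0x2a (blk 10, set 0) → L1-HIT  vc=[4]
3: 0x11 (blk 4, set 0) → VC-HIT  vc=[10]
4: 0x10 (blk 4, set 0) → L1-HIT  vc=[10]
5: 0xb (blk 2, set 0) → MISS  vc=[10, 4]
6: 0x8 (blk 2, set 0) → L1-HIT  vc=[10, 4]
7: 0x13 (blk 4, set 0) → VC-HIT  vc=[10, 2]
8: 0x11 (blk 4, set 0) → L1-HIT  vc=[10, 2]
9: 0x10 (blk 4, set 0) → L1-HIT  vc=[10, 2]
10: 0x9 (blk 2, set 0) → VC-HIT  vc=[10, 4]
11: 0x29 (blk 10, set 0) → VC-HIT  vc=[2, 4]
12: 0x2b (blk 10, set 0) → L1-HIT  vc=[2, 4]
13: 0x11 (blk 4, set 0) → VC-HIT  vc=[2, 10]
14: 0xa (blk 2, set 0) → VC-HIT  vc=[4, 10]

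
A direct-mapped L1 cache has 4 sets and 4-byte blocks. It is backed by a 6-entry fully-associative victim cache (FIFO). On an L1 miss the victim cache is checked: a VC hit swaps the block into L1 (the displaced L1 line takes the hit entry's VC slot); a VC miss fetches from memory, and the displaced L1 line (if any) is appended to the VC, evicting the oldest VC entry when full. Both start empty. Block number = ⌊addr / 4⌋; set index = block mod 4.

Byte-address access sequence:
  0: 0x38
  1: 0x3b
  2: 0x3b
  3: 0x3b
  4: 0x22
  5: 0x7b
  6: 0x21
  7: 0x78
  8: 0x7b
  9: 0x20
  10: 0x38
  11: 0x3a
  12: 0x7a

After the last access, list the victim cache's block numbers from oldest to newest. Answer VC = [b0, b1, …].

0: 0x38 (blk 14, set 2) → MISS  vc=[]
1: 0x3b (blk 14, set 2) → L1-HIT  vc=[]
2: 0x3b (blk 14, set 2) → L1-HIT  vc=[]
3: 0x3b (blk 14, set 2) → L1-HIT  vc=[]
4: 0x22 (blk 8, set 0) → MISS  vc=[]
5: 0x7b (blk 30, set 2) → MISS  vc=[14]
6: 0x21 (blk 8, set 0) → L1-HIT  vc=[14]
7: 0x78 (blk 30, set 2) → L1-HIT  vc=[14]
8: 0x7b (blk 30, set 2) → L1-HIT  vc=[14]
9: 0x20 (blk 8, set 0) → L1-HIT  vc=[14]
10: 0x38 (blk 14, set 2) → VC-HIT  vc=[30]
11: 0x3a (blk 14, set 2) → L1-HIT  vc=[30]
12: 0x7a (blk 30, set 2) → VC-HIT  vc=[14]

VC = [14]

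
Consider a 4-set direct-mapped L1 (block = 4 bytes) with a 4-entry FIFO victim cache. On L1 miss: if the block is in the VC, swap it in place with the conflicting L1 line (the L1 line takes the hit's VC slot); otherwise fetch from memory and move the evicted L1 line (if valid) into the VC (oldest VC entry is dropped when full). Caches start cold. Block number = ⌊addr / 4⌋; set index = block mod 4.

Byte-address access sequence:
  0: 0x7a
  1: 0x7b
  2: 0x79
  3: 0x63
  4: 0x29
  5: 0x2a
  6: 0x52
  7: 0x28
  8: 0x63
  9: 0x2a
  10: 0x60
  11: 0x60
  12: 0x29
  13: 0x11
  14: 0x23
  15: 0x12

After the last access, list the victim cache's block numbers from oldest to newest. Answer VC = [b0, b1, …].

#0 0x7a→b30/s2 MISS; vc=[]
#1 0x7b→b30/s2 L1-HIT; vc=[]
#2 0x79→b30/s2 L1-HIT; vc=[]
#3 0x63→b24/s0 MISS; vc=[]
#4 0x29→b10/s2 MISS; vc=[30]
#5 0x2a→b10/s2 L1-HIT; vc=[30]
#6 0x52→b20/s0 MISS; vc=[30,24]
#7 0x28→b10/s2 L1-HIT; vc=[30,24]
#8 0x63→b24/s0 VC-HIT; vc=[30,20]
#9 0x2a→b10/s2 L1-HIT; vc=[30,20]
#10 0x60→b24/s0 L1-HIT; vc=[30,20]
#11 0x60→b24/s0 L1-HIT; vc=[30,20]
#12 0x29→b10/s2 L1-HIT; vc=[30,20]
#13 0x11→b4/s0 MISS; vc=[30,20,24]
#14 0x23→b8/s0 MISS; vc=[30,20,24,4]
#15 0x12→b4/s0 VC-HIT; vc=[30,20,24,8]

VC = [30, 20, 24, 8]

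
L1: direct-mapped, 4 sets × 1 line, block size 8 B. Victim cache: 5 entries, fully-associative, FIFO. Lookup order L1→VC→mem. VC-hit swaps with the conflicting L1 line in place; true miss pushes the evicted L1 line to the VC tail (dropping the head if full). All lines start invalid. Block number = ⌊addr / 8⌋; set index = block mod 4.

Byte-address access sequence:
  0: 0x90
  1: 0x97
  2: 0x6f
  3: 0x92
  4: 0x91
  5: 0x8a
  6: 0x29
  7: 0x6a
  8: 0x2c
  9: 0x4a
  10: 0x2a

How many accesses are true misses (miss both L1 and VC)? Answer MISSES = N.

#0 0x90→b18/s2 MISS; vc=[]
#1 0x97→b18/s2 L1-HIT; vc=[]
#2 0x6f→b13/s1 MISS; vc=[]
#3 0x92→b18/s2 L1-HIT; vc=[]
#4 0x91→b18/s2 L1-HIT; vc=[]
#5 0x8a→b17/s1 MISS; vc=[13]
#6 0x29→b5/s1 MISS; vc=[13,17]
#7 0x6a→b13/s1 VC-HIT; vc=[5,17]
#8 0x2c→b5/s1 VC-HIT; vc=[13,17]
#9 0x4a→b9/s1 MISS; vc=[13,17,5]
#10 0x2a→b5/s1 VC-HIT; vc=[13,17,9]

MISSES = 5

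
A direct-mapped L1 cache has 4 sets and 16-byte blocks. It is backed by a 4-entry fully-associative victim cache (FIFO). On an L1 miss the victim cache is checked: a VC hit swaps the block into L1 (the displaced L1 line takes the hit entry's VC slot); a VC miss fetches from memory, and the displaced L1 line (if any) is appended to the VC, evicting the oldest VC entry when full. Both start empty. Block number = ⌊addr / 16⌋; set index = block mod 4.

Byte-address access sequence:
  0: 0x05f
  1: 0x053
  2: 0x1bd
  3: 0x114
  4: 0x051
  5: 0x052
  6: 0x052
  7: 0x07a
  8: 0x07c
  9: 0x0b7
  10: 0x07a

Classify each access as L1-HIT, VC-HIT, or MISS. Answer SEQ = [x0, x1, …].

  [0] addr=0x5f blk=5 s=1: MISS | VC []
  [1] addr=0x53 blk=5 s=1: L1-HIT | VC []
  [2] addr=0x1bd blk=27 s=3: MISS | VC []
  [3] addr=0x114 blk=17 s=1: MISS | VC [5]
  [4] addr=0x51 blk=5 s=1: VC-HIT | VC [17]
  [5] addr=0x52 blk=5 s=1: L1-HIT | VC [17]
  [6] addr=0x52 blk=5 s=1: L1-HIT | VC [17]
  [7] addr=0x7a blk=7 s=3: MISS | VC [17, 27]
  [8] addr=0x7c blk=7 s=3: L1-HIT | VC [17, 27]
  [9] addr=0xb7 blk=11 s=3: MISS | VC [17, 27, 7]
  [10] addr=0x7a blk=7 s=3: VC-HIT | VC [17, 27, 11]

SEQ = [MISS, L1-HIT, MISS, MISS, VC-HIT, L1-HIT, L1-HIT, MISS, L1-HIT, MISS, VC-HIT]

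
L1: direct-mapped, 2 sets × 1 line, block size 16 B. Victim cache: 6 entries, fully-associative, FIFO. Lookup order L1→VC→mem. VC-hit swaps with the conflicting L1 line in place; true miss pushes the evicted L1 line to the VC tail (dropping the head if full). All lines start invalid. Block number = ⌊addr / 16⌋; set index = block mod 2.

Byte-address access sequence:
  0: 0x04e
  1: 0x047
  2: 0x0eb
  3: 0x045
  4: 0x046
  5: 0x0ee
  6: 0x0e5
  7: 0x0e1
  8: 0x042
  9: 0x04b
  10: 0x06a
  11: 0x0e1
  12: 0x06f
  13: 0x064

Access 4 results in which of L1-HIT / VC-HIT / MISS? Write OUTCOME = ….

  [0] addr=0x4e blk=4 s=0: MISS | VC []
  [1] addr=0x47 blk=4 s=0: L1-HIT | VC []
  [2] addr=0xeb blk=14 s=0: MISS | VC [4]
  [3] addr=0x45 blk=4 s=0: VC-HIT | VC [14]
  [4] addr=0x46 blk=4 s=0: L1-HIT | VC [14]
  [5] addr=0xee blk=14 s=0: VC-HIT | VC [4]
  [6] addr=0xe5 blk=14 s=0: L1-HIT | VC [4]
  [7] addr=0xe1 blk=14 s=0: L1-HIT | VC [4]
  [8] addr=0x42 blk=4 s=0: VC-HIT | VC [14]
  [9] addr=0x4b blk=4 s=0: L1-HIT | VC [14]
  [10] addr=0x6a blk=6 s=0: MISS | VC [14, 4]
  [11] addr=0xe1 blk=14 s=0: VC-HIT | VC [6, 4]
  [12] addr=0x6f blk=6 s=0: VC-HIT | VC [14, 4]
  [13] addr=0x64 blk=6 s=0: L1-HIT | VC [14, 4]

OUTCOME = L1-HIT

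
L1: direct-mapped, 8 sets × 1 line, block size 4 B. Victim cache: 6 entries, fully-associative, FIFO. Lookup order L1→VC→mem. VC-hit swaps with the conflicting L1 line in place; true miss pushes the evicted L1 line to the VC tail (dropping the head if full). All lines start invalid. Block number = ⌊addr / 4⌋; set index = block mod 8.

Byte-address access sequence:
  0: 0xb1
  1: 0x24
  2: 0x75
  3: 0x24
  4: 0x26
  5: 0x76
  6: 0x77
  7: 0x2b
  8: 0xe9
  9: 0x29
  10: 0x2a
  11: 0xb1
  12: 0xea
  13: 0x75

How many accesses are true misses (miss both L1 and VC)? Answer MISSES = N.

#0 0xb1→b44/s4 MISS; vc=[]
#1 0x24→b9/s1 MISS; vc=[]
#2 0x75→b29/s5 MISS; vc=[]
#3 0x24→b9/s1 L1-HIT; vc=[]
#4 0x26→b9/s1 L1-HIT; vc=[]
#5 0x76→b29/s5 L1-HIT; vc=[]
#6 0x77→b29/s5 L1-HIT; vc=[]
#7 0x2b→b10/s2 MISS; vc=[]
#8 0xe9→b58/s2 MISS; vc=[10]
#9 0x29→b10/s2 VC-HIT; vc=[58]
#10 0x2a→b10/s2 L1-HIT; vc=[58]
#11 0xb1→b44/s4 L1-HIT; vc=[58]
#12 0xea→b58/s2 VC-HIT; vc=[10]
#13 0x75→b29/s5 L1-HIT; vc=[10]

MISSES = 5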